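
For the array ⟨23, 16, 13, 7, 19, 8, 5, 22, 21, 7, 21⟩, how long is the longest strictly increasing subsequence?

3

Let dp[i] be the longest increasing subsequence ending at position i. Then dp = [1, 1, 1, 1, 2, 2, 1, 3, 3, 2, 3].
The maximum is 3; one witness is 16, 19, 22 at positions 2,5,8.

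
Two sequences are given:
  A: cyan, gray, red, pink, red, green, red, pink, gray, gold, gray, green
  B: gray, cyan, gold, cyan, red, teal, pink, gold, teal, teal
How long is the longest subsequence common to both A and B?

4

Backtracking the LCS table gives one alignment: cyan (A1,B4) → red (A3,B5) → pink (A8,B7) → gold (A10,B8).
So the longest common subsequence has length 4.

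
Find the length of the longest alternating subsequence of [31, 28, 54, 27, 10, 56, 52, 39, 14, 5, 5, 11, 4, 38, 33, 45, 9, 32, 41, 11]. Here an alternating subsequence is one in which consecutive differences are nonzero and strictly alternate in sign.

A longest alternating subsequence is 31, 28, 54, 27, 56, 5, 11, 4, 38, 33, 45, 9, 32, 11 (positions 1,2,3,4,6,10,12,13,14,15,16,17,18,20); its 13 consecutive differences strictly alternate in sign, and length 14 is optimal.

14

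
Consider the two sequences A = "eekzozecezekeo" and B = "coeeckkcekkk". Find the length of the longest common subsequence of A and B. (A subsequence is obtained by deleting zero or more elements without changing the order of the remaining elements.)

Backtracking the LCS table gives one alignment: e (A1,B3) → e (A2,B4) → k (A3,B7) → c (A8,B8) → e (A9,B9) → k (A12,B12).
So the longest common subsequence has length 6.

6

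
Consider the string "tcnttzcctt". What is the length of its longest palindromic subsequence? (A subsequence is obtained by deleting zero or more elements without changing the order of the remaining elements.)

6

Using dp[i][j] = 2 + dp[i+1][j−1] if the ends match, else max(dp[i+1][j], dp[i][j−1]):
dp[1][10] = 6. A witness is ttcctt at positions 1,4,7,8,9,10.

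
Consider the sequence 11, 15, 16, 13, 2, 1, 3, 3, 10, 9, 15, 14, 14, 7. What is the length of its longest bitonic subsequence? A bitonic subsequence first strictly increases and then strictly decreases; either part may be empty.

7

Let inc[i] be the LIS ending at i and dec[i] the longest strictly decreasing subsequence starting at i. inc = [1, 2, 3, 2, 1, 1, 2, 2, 3, 3, 4, 4, 4, 3], dec = [4, 5, 5, 4, 2, 1, 1, 1, 3, 2, 3, 2, 2, 1].
max_i inc[i]+dec[i]−1 = 7, with one witness 11, 15, 16, 13, 10, 9, 7.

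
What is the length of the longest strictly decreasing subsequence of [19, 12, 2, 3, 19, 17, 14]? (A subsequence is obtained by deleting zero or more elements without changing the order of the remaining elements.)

Let dp[i] be the longest decreasing subsequence ending at position i. Then dp = [1, 2, 3, 3, 1, 2, 3].
The maximum is 3; one witness is 19, 12, 2 at positions 1,2,3.

3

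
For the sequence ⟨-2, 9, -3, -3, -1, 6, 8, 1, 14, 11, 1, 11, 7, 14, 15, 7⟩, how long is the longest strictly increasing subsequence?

One longest increasing subsequence is -2, -1, 6, 8, 11, 14, 15 (positions 1,5,6,7,10,14,15), of length 7; no longer one exists.

7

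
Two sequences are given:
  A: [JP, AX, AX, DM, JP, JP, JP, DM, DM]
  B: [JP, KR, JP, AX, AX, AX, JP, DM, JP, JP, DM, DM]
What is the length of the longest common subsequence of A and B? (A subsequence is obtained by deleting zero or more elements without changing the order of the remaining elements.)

A longest common subsequence is JP, AX, AX, DM, JP, JP, DM, DM (length 8); the LCS DP confirms no longer common subsequence exists.

8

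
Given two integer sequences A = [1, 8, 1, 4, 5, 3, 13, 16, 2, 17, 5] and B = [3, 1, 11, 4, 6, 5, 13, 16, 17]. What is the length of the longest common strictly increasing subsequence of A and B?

A longest common strictly increasing subsequence is 1, 4, 5, 13, 16, 17 (length 6); it appears in order in both A and B, and no longer such subsequence exists.

6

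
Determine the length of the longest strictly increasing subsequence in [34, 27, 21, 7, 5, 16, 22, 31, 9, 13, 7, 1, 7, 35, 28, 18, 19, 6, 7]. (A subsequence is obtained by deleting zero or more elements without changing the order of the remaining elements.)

5

One longest increasing subsequence is 7, 16, 22, 31, 35 (positions 4,6,7,8,14), of length 5; no longer one exists.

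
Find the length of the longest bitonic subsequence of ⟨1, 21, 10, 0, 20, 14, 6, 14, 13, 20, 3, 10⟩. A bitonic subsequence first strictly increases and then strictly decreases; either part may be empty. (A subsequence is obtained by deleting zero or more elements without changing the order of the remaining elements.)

6

Let inc[i] be the LIS ending at i and dec[i] the longest strictly decreasing subsequence starting at i. inc = [1, 2, 2, 1, 3, 3, 2, 3, 3, 4, 2, 3], dec = [2, 5, 3, 1, 4, 3, 2, 3, 2, 2, 1, 1].
max_i inc[i]+dec[i]−1 = 6, with one witness 1, 21, 20, 14, 13, 10.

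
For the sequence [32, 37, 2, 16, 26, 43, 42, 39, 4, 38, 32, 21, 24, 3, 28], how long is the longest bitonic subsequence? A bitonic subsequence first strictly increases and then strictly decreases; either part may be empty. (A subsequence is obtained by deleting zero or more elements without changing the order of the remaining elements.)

Let inc[i] be the LIS ending at i and dec[i] the longest strictly decreasing subsequence starting at i. inc = [1, 2, 1, 2, 3, 4, 4, 4, 2, 4, 4, 3, 4, 2, 5], dec = [4, 4, 1, 3, 3, 7, 6, 5, 2, 4, 3, 2, 2, 1, 1].
max_i inc[i]+dec[i]−1 = 10, with one witness 2, 16, 26, 43, 42, 39, 38, 32, 24, 3.

10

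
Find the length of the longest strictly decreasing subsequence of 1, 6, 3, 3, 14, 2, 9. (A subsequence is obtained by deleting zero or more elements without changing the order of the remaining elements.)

Let dp[i] be the longest decreasing subsequence ending at position i. Then dp = [1, 1, 2, 2, 1, 3, 2].
The maximum is 3; one witness is 6, 3, 2 at positions 2,3,6.

3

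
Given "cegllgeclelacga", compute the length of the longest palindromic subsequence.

One longest palindromic subsequence is cegllgec (positions 1,2,3,4,5,6,10,13); it reads the same forward and backward, and the interval DP gives dp[1][15] = 8.

8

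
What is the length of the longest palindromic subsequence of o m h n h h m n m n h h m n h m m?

Using dp[i][j] = 2 + dp[i+1][j−1] if the ends match, else max(dp[i+1][j], dp[i][j−1]):
dp[1][17] = 13. A witness is mhnhhnmnhhnhm at positions 2,3,4,5,6,8,9,10,11,12,14,15,17.

13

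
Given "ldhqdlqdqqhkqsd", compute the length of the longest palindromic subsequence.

9

One longest palindromic subsequence is dhqqdqqhd (positions 2,3,4,7,8,9,10,11,15); it reads the same forward and backward, and the interval DP gives dp[1][15] = 9.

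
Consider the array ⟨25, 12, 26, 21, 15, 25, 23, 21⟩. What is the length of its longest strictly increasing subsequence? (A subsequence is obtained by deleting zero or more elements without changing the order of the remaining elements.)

Let dp[i] be the longest increasing subsequence ending at position i. Then dp = [1, 1, 2, 2, 2, 3, 3, 3].
The maximum is 3; one witness is 12, 21, 25 at positions 2,4,6.

3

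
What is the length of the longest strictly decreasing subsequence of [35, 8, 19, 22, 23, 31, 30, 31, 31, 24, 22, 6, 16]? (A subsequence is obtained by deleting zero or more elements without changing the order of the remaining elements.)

6

Let dp[i] be the longest decreasing subsequence ending at position i. Then dp = [1, 2, 2, 2, 2, 2, 3, 2, 2, 4, 5, 6, 6].
The maximum is 6; one witness is 35, 31, 30, 24, 22, 6 at positions 1,6,7,10,11,12.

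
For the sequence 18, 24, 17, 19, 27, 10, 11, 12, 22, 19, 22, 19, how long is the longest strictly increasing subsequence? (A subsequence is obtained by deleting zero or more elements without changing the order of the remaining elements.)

5

Let dp[i] be the longest increasing subsequence ending at position i. Then dp = [1, 2, 1, 2, 3, 1, 2, 3, 4, 4, 5, 4].
The maximum is 5; one witness is 10, 11, 12, 19, 22 at positions 6,7,8,10,11.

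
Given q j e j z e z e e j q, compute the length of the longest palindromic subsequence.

9

One longest palindromic subsequence is qjeezeejq (positions 1,2,3,6,7,8,9,10,11); it reads the same forward and backward, and the interval DP gives dp[1][11] = 9.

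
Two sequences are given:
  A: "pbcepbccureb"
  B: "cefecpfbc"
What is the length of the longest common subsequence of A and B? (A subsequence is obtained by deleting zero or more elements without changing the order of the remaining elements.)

5

A longest common subsequence is cepbc (length 5); the LCS DP confirms no longer common subsequence exists.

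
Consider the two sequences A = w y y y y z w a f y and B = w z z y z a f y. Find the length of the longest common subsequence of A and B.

6

A longest common subsequence is wyzafy (length 6); the LCS DP confirms no longer common subsequence exists.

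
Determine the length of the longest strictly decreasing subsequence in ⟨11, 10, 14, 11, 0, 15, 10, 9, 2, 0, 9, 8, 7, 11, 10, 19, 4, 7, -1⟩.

Let dp[i] be the longest decreasing subsequence ending at position i. Then dp = [1, 2, 1, 2, 3, 1, 3, 4, 5, 6, 4, 5, 6, 2, 3, 1, 7, 6, 8].
The maximum is 8; one witness is 14, 11, 10, 9, 8, 7, 4, -1 at positions 3,4,7,8,12,13,17,19.

8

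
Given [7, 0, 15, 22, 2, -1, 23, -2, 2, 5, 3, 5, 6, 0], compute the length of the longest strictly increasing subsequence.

One longest increasing subsequence is 0, 2, 3, 5, 6 (positions 2,5,11,12,13), of length 5; no longer one exists.

5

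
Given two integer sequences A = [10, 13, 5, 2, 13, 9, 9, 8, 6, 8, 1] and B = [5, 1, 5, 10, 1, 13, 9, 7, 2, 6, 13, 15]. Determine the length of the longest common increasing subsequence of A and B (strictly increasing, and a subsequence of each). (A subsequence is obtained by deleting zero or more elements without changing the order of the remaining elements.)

2

A longest common strictly increasing subsequence is 10, 13 (length 2); it appears in order in both A and B, and no longer such subsequence exists.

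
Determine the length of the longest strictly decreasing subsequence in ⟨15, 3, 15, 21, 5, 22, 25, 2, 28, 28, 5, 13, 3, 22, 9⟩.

3

Scanning left to right, the best length ending at each element is: 15→1, 3→2, 15→1, 21→1, 5→2, 22→1, 25→1, 2→3, 28→1, 28→1, 5→2, 13→2, 3→3, 22→2, 9→3.
So the longest decreasing subsequence has length 3, e.g. 15, 3, 2.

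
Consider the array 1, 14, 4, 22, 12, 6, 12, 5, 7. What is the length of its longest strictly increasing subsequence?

Let dp[i] be the longest increasing subsequence ending at position i. Then dp = [1, 2, 2, 3, 3, 3, 4, 3, 4].
The maximum is 4; one witness is 1, 4, 6, 12 at positions 1,3,6,7.

4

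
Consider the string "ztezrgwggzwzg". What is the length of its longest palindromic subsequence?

One longest palindromic subsequence is zzgggzz (positions 1,4,6,8,9,10,12); it reads the same forward and backward, and the interval DP gives dp[1][13] = 7.

7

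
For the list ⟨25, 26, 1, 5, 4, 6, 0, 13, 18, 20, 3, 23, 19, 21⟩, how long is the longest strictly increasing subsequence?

7

Scanning left to right, the best length ending at each element is: 25→1, 26→2, 1→1, 5→2, 4→2, 6→3, 0→1, 13→4, 18→5, 20→6, 3→2, 23→7, 19→6, 21→7.
So the longest increasing subsequence has length 7, e.g. 1, 5, 6, 13, 18, 20, 23.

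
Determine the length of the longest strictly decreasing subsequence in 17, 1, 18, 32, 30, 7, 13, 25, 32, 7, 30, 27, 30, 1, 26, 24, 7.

Scanning left to right, the best length ending at each element is: 17→1, 1→2, 18→1, 32→1, 30→2, 7→3, 13→3, 25→3, 32→1, 7→4, 30→2, 27→3, 30→2, 1→5, 26→4, 24→5, 7→6.
So the longest decreasing subsequence has length 6, e.g. 32, 30, 27, 26, 24, 7.

6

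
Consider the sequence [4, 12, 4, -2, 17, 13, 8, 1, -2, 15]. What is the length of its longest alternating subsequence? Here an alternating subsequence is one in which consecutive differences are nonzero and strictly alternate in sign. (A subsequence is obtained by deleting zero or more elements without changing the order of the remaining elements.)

Track the best alternating length ending on an up-step vs a down-step at each position: up/down = 1/1, 2/1, 1/3, 1/3, 4/1, 4/5, 4/5, 4/5, 1/5, 6/5.
The maximum over both is 6; one such subsequence is 4, 12, 4, 17, 13, 15.

6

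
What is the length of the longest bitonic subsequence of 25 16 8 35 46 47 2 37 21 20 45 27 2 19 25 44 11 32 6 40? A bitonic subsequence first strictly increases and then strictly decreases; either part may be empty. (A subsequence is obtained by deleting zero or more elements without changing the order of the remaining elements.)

10

One longest bitonic subsequence is 25, 35, 46, 47, 37, 21, 20, 19, 11, 6 (positions 1,4,5,6,8,9,10,14,17,19): it rises to 47 then falls. Length 10 is optimal.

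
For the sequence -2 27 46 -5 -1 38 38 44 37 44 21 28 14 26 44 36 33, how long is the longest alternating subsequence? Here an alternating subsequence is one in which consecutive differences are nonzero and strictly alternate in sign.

11

Track the best alternating length ending on an up-step vs a down-step at each position: up/down = 1/1, 2/1, 2/1, 1/3, 4/3, 4/3, 4/3, 4/3, 4/5, 6/3, 4/7, 8/7, 4/9, 10/9, 10/3, 10/11, 10/11.
The maximum over both is 11; one such subsequence is -2, 27, -5, 38, 37, 44, 21, 28, 14, 44, 36.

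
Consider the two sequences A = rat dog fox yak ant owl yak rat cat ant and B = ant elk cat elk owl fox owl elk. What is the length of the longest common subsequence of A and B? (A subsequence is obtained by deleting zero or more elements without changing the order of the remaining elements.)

A longest common subsequence is fox, owl (length 2); the LCS DP confirms no longer common subsequence exists.

2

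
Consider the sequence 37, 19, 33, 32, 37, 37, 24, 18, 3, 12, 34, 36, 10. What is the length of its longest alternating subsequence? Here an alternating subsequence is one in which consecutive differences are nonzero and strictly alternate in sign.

8

A longest alternating subsequence is 37, 19, 33, 32, 37, 3, 12, 10 (positions 1,2,3,4,5,9,10,13); its 7 consecutive differences strictly alternate in sign, and length 8 is optimal.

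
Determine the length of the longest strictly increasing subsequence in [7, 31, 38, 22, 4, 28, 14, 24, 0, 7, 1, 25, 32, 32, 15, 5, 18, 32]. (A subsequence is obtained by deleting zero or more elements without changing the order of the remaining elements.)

Scanning left to right, the best length ending at each element is: 7→1, 31→2, 38→3, 22→2, 4→1, 28→3, 14→2, 24→3, 0→1, 7→2, 1→2, 25→4, 32→5, 32→5, 15→3, 5→3, 18→4, 32→5.
So the longest increasing subsequence has length 5, e.g. 7, 22, 24, 25, 32.

5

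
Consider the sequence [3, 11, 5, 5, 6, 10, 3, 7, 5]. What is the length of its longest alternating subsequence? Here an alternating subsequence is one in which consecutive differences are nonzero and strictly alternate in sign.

Track the best alternating length ending on an up-step vs a down-step at each position: up/down = 1/1, 2/1, 2/3, 2/3, 4/3, 4/3, 1/5, 6/5, 6/7.
The maximum over both is 7; one such subsequence is 3, 11, 5, 6, 3, 7, 5.

7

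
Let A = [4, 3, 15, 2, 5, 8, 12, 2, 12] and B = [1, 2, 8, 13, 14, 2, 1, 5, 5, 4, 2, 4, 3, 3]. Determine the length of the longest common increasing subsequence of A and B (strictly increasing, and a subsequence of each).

2

A longest common strictly increasing subsequence is 2, 8 (length 2); it appears in order in both A and B, and no longer such subsequence exists.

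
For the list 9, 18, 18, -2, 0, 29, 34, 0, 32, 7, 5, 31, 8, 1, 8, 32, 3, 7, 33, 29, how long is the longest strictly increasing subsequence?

One longest increasing subsequence is 9, 18, 29, 31, 32, 33 (positions 1,2,6,12,16,19), of length 6; no longer one exists.

6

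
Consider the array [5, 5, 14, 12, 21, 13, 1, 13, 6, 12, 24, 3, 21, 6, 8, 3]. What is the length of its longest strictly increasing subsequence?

Let dp[i] be the longest increasing subsequence ending at position i. Then dp = [1, 1, 2, 2, 3, 3, 1, 3, 2, 3, 4, 2, 4, 3, 4, 2].
The maximum is 4; one witness is 5, 14, 21, 24 at positions 1,3,5,11.

4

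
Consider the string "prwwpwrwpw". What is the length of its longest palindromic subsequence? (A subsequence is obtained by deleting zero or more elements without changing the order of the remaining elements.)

7

One longest palindromic subsequence is wpwrwpw (positions 3,5,6,7,8,9,10); it reads the same forward and backward, and the interval DP gives dp[1][10] = 7.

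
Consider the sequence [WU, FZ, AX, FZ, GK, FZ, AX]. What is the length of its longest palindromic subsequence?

5

One longest palindromic subsequence is AX FZ GK FZ AX (positions 3,4,5,6,7); it reads the same forward and backward, and the interval DP gives dp[1][7] = 5.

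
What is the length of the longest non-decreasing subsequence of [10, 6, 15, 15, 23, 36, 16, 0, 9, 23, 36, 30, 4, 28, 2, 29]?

7

One longest non-decreasing subsequence is 10, 15, 15, 23, 23, 28, 29 (positions 1,3,4,5,10,14,16), of length 7; no longer one exists.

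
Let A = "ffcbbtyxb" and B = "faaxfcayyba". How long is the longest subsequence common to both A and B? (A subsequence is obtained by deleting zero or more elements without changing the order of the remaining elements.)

A longest common subsequence is ffcyb (length 5); the LCS DP confirms no longer common subsequence exists.

5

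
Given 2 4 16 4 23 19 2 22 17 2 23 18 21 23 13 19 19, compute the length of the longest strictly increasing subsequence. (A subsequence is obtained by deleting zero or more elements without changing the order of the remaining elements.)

7

Scanning left to right, the best length ending at each element is: 2→1, 4→2, 16→3, 4→2, 23→4, 19→4, 2→1, 22→5, 17→4, 2→1, 23→6, 18→5, 21→6, 23→7, 13→3, 19→6, 19→6.
So the longest increasing subsequence has length 7, e.g. 2, 4, 16, 17, 18, 21, 23.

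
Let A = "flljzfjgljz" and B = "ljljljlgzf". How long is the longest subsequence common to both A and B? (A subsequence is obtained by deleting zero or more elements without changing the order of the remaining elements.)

6

Backtracking the LCS table gives one alignment: l (A2,B1) → l (A3,B3) → j (A4,B4) → j (A7,B6) → g (A8,B8) → z (A11,B9).
So the longest common subsequence has length 6.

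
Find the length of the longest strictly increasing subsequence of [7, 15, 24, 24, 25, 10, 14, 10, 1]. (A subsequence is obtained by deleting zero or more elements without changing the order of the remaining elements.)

4

One longest increasing subsequence is 7, 15, 24, 25 (positions 1,2,3,5), of length 4; no longer one exists.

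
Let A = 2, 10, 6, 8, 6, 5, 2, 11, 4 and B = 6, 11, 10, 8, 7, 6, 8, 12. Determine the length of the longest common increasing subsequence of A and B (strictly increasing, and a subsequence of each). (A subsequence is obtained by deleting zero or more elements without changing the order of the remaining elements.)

2

For each value that appears in both, track the longest common increasing run ending there.
The best achievable length is 2; one witness is 6, 11 (A-positions 3,8, B-positions 1,2).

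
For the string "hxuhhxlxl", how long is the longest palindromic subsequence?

One longest palindromic subsequence is xhhx (positions 2,4,5,8); it reads the same forward and backward, and the interval DP gives dp[1][9] = 4.

4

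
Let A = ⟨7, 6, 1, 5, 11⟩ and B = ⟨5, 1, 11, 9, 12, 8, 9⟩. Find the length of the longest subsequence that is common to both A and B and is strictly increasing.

2

For each value that appears in both, track the longest common increasing run ending there.
The best achievable length is 2; one witness is 5, 11 (A-positions 4,5, B-positions 1,3).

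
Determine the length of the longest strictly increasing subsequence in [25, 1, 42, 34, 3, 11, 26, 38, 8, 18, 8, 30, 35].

Scanning left to right, the best length ending at each element is: 25→1, 1→1, 42→2, 34→2, 3→2, 11→3, 26→4, 38→5, 8→3, 18→4, 8→3, 30→5, 35→6.
So the longest increasing subsequence has length 6, e.g. 1, 3, 11, 26, 30, 35.

6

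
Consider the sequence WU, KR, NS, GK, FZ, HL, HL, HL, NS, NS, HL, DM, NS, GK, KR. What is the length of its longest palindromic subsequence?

One longest palindromic subsequence is KR GK HL NS NS HL GK KR (positions 2,4,8,9,10,11,14,15); it reads the same forward and backward, and the interval DP gives dp[1][15] = 8.

8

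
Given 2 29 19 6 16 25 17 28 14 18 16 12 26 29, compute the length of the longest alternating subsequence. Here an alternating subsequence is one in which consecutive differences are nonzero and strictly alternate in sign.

10

Track the best alternating length ending on an up-step vs a down-step at each position: up/down = 1/1, 2/1, 2/3, 2/3, 4/3, 4/3, 4/5, 6/3, 4/7, 8/7, 8/9, 4/9, 10/7, 10/1.
The maximum over both is 10; one such subsequence is 2, 29, 19, 25, 17, 28, 14, 18, 16, 26.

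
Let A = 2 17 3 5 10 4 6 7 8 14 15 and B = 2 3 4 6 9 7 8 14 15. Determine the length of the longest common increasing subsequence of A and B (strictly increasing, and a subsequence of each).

A longest common strictly increasing subsequence is 2, 3, 4, 6, 7, 8, 14, 15 (length 8); it appears in order in both A and B, and no longer such subsequence exists.

8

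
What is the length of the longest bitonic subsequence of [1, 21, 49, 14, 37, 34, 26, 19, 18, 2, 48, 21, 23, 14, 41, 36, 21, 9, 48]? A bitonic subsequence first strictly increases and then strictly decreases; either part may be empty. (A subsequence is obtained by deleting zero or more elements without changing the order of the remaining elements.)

10

Let inc[i] be the LIS ending at i and dec[i] the longest strictly decreasing subsequence starting at i. inc = [1, 2, 3, 2, 3, 3, 3, 3, 3, 2, 4, 4, 5, 3, 6, 6, 4, 3, 7], dec = [1, 5, 8, 2, 7, 6, 5, 4, 3, 1, 5, 3, 3, 2, 4, 3, 2, 1, 1].
max_i inc[i]+dec[i]−1 = 10, with one witness 1, 21, 49, 37, 34, 26, 19, 18, 14, 9.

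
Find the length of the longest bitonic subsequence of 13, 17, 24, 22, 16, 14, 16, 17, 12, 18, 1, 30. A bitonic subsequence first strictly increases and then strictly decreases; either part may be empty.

Let inc[i] be the LIS ending at i and dec[i] the longest strictly decreasing subsequence starting at i. inc = [1, 2, 3, 3, 2, 2, 3, 4, 1, 5, 1, 6], dec = [3, 5, 6, 5, 4, 3, 3, 3, 2, 2, 1, 1].
max_i inc[i]+dec[i]−1 = 8, with one witness 13, 17, 24, 22, 16, 14, 12, 1.

8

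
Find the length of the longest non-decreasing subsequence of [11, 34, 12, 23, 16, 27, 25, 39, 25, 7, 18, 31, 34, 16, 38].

8

Scanning left to right, the best length ending at each element is: 11→1, 34→2, 12→2, 23→3, 16→3, 27→4, 25→4, 39→5, 25→5, 7→1, 18→4, 31→6, 34→7, 16→4, 38→8.
So the longest non-decreasing subsequence has length 8, e.g. 11, 12, 23, 25, 25, 31, 34, 38.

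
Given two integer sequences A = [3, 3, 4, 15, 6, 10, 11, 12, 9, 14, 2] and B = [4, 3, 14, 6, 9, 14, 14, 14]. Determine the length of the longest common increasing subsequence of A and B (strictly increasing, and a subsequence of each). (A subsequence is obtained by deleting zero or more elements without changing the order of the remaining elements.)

For each value that appears in both, track the longest common increasing run ending there.
The best achievable length is 4; one witness is 4, 6, 9, 14 (A-positions 3,5,9,10, B-positions 1,4,5,6).

4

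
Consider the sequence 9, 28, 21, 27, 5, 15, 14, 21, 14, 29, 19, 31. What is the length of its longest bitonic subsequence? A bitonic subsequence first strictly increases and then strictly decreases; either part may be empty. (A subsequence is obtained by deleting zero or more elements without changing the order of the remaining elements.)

Let inc[i] be the LIS ending at i and dec[i] the longest strictly decreasing subsequence starting at i. inc = [1, 2, 2, 3, 1, 2, 2, 3, 2, 4, 3, 5], dec = [2, 4, 3, 3, 1, 2, 1, 2, 1, 2, 1, 1].
max_i inc[i]+dec[i]−1 = 5, with one witness 9, 28, 27, 21, 19.

5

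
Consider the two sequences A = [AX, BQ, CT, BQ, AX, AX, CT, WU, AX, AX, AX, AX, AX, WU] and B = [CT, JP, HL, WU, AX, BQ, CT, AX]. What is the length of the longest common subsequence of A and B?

4

Backtracking the LCS table gives one alignment: AX (A1,B5) → BQ (A4,B6) → CT (A7,B7) → AX (A13,B8).
So the longest common subsequence has length 4.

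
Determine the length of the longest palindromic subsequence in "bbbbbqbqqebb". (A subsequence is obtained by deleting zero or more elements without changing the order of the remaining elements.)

One longest palindromic subsequence is bbbbbbbb (positions 1,2,3,4,5,7,11,12); it reads the same forward and backward, and the interval DP gives dp[1][12] = 8.

8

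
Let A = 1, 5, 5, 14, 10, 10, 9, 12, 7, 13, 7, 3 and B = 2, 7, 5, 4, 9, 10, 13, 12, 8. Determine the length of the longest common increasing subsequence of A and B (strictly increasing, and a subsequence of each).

3

For each value that appears in both, track the longest common increasing run ending there.
The best achievable length is 3; one witness is 5, 9, 13 (A-positions 2,7,10, B-positions 3,5,7).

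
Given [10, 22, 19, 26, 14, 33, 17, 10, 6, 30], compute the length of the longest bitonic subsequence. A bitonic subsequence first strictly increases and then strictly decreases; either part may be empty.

Let inc[i] be the LIS ending at i and dec[i] the longest strictly decreasing subsequence starting at i. inc = [1, 2, 2, 3, 2, 4, 3, 1, 1, 4], dec = [2, 5, 4, 4, 3, 4, 3, 2, 1, 1].
max_i inc[i]+dec[i]−1 = 7, with one witness 10, 22, 26, 33, 17, 10, 6.

7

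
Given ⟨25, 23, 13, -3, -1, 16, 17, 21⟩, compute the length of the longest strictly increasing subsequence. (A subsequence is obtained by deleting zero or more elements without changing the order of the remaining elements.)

One longest increasing subsequence is -3, -1, 16, 17, 21 (positions 4,5,6,7,8), of length 5; no longer one exists.

5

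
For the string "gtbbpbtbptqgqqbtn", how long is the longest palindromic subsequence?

9

One longest palindromic subsequence is tbpbtbpbt (positions 2,3,5,6,7,8,9,15,16); it reads the same forward and backward, and the interval DP gives dp[1][17] = 9.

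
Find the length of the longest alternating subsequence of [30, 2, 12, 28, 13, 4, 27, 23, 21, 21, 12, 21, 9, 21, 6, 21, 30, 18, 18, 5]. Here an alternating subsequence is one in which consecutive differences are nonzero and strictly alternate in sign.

12

A longest alternating subsequence is 30, 2, 28, 13, 27, 12, 21, 9, 21, 6, 21, 18 (positions 1,2,4,5,7,11,12,13,14,15,16,18); its 11 consecutive differences strictly alternate in sign, and length 12 is optimal.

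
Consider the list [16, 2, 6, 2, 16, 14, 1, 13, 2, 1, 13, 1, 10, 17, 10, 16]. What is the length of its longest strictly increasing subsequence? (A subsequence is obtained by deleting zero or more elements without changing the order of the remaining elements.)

4

Let dp[i] be the longest increasing subsequence ending at position i. Then dp = [1, 1, 2, 1, 3, 3, 1, 3, 2, 1, 3, 1, 3, 4, 3, 4].
The maximum is 4; one witness is 2, 6, 16, 17 at positions 2,3,5,14.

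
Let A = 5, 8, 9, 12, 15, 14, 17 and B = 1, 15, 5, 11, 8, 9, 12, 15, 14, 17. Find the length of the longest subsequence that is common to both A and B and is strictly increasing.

A longest common strictly increasing subsequence is 5, 8, 9, 12, 15, 17 (length 6); it appears in order in both A and B, and no longer such subsequence exists.

6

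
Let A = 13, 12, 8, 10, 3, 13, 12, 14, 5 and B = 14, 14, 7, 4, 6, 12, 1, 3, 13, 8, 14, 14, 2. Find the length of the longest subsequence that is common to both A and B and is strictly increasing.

3

A longest common strictly increasing subsequence is 12, 13, 14 (length 3); it appears in order in both A and B, and no longer such subsequence exists.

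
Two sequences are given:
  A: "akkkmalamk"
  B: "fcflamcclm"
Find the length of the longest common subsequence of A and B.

A longest common subsequence is amlm (length 4); the LCS DP confirms no longer common subsequence exists.

4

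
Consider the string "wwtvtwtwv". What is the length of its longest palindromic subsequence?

7

One longest palindromic subsequence is wwtvtww (positions 1,2,3,4,5,6,8); it reads the same forward and backward, and the interval DP gives dp[1][9] = 7.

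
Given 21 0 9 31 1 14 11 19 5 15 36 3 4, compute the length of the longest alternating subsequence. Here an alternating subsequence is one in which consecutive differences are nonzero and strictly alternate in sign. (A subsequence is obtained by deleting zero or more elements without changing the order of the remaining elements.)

11

Track the best alternating length ending on an up-step vs a down-step at each position: up/down = 1/1, 1/2, 3/2, 3/1, 3/4, 5/4, 5/6, 7/4, 5/8, 9/8, 9/1, 5/10, 11/10.
The maximum over both is 11; one such subsequence is 21, 0, 9, 1, 14, 11, 19, 5, 15, 3, 4.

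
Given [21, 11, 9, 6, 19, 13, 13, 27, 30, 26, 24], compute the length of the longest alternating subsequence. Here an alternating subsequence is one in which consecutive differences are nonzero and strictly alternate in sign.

6

A longest alternating subsequence is 21, 11, 19, 13, 27, 26 (positions 1,2,5,6,8,10); its 5 consecutive differences strictly alternate in sign, and length 6 is optimal.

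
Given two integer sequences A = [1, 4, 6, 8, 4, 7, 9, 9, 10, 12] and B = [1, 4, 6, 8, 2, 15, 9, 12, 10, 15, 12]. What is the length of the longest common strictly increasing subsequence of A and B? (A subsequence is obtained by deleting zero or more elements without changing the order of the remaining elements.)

7

For each value that appears in both, track the longest common increasing run ending there.
The best achievable length is 7; one witness is 1, 4, 6, 8, 9, 10, 12 (A-positions 1,2,3,4,7,9,10, B-positions 1,2,3,4,7,9,11).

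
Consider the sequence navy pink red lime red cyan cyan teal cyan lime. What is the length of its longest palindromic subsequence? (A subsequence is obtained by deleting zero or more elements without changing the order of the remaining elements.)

5

Using dp[i][j] = 2 + dp[i+1][j−1] if the ends match, else max(dp[i+1][j], dp[i][j−1]):
dp[1][10] = 5. A witness is lime cyan teal cyan lime at positions 4,6,8,9,10.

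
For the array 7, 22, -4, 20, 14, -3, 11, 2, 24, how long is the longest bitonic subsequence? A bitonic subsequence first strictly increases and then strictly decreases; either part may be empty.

6

One longest bitonic subsequence is 7, 22, 20, 14, 11, 2 (positions 1,2,4,5,7,8): it rises to 22 then falls. Length 6 is optimal.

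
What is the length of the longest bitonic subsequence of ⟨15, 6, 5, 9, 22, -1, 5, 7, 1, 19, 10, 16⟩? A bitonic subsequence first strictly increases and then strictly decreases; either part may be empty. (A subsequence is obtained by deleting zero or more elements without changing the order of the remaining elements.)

5

Let inc[i] be the LIS ending at i and dec[i] the longest strictly decreasing subsequence starting at i. inc = [1, 1, 1, 2, 3, 1, 2, 3, 2, 4, 4, 5], dec = [4, 3, 2, 3, 3, 1, 2, 2, 1, 2, 1, 1].
max_i inc[i]+dec[i]−1 = 5, with one witness 6, 9, 22, 19, 16.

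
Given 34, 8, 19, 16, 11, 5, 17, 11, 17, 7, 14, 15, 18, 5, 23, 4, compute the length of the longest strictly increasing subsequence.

6

Scanning left to right, the best length ending at each element is: 34→1, 8→1, 19→2, 16→2, 11→2, 5→1, 17→3, 11→2, 17→3, 7→2, 14→3, 15→4, 18→5, 5→1, 23→6, 4→1.
So the longest increasing subsequence has length 6, e.g. 8, 11, 14, 15, 18, 23.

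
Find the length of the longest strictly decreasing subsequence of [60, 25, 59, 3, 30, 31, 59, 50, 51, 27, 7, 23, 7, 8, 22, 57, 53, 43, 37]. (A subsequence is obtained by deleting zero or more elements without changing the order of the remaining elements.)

6

One longest decreasing subsequence is 60, 59, 30, 27, 23, 7 (positions 1,3,5,10,12,13), of length 6; no longer one exists.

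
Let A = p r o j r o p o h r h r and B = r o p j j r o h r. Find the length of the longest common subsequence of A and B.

Backtracking the LCS table gives one alignment: r (A2,B1) → o (A3,B2) → j (A4,B5) → r (A5,B6) → o (A8,B7) → h (A11,B8) → r (A12,B9).
So the longest common subsequence has length 7.

7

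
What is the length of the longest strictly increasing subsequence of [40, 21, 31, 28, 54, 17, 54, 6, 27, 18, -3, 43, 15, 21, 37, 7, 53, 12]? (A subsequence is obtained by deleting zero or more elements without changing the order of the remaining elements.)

Let dp[i] be the longest increasing subsequence ending at position i. Then dp = [1, 1, 2, 2, 3, 1, 3, 1, 2, 2, 1, 3, 2, 3, 4, 2, 5, 3].
The maximum is 5; one witness is 17, 18, 21, 37, 53 at positions 6,10,14,15,17.

5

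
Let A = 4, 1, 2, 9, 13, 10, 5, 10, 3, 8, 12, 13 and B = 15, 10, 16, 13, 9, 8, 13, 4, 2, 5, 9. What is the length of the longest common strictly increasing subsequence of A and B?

For each value that appears in both, track the longest common increasing run ending there.
The best achievable length is 2; one witness is 10, 13 (A-positions 6,12, B-positions 2,4).

2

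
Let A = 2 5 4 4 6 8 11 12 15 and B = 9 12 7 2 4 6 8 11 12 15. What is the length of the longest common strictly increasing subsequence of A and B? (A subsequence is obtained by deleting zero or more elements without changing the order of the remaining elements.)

7

For each value that appears in both, track the longest common increasing run ending there.
The best achievable length is 7; one witness is 2, 4, 6, 8, 11, 12, 15 (A-positions 1,3,5,6,7,8,9, B-positions 4,5,6,7,8,9,10).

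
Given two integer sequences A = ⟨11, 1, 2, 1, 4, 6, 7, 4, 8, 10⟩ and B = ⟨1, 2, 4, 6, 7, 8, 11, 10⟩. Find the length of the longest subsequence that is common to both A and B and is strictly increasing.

7

For each value that appears in both, track the longest common increasing run ending there.
The best achievable length is 7; one witness is 1, 2, 4, 6, 7, 8, 10 (A-positions 2,3,5,6,7,9,10, B-positions 1,2,3,4,5,6,8).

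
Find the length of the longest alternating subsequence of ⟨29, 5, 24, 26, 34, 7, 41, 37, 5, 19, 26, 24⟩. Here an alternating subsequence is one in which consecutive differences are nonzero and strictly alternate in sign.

Track the best alternating length ending on an up-step vs a down-step at each position: up/down = 1/1, 1/2, 3/2, 3/2, 3/1, 3/4, 5/1, 5/6, 1/6, 7/6, 7/6, 7/8.
The maximum over both is 8; one such subsequence is 29, 5, 24, 7, 41, 5, 26, 24.

8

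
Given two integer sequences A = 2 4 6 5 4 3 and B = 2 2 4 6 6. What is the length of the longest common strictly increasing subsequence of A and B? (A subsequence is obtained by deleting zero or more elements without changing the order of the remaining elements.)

3

A longest common strictly increasing subsequence is 2, 4, 6 (length 3); it appears in order in both A and B, and no longer such subsequence exists.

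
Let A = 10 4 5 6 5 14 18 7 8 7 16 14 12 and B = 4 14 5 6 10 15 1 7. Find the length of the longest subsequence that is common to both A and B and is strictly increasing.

4

A longest common strictly increasing subsequence is 4, 5, 6, 7 (length 4); it appears in order in both A and B, and no longer such subsequence exists.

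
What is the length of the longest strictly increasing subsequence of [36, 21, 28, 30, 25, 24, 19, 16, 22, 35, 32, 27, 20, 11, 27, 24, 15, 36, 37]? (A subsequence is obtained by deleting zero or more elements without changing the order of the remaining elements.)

One longest increasing subsequence is 21, 28, 30, 35, 36, 37 (positions 2,3,4,10,18,19), of length 6; no longer one exists.

6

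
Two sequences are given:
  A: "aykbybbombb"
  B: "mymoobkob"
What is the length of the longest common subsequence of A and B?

4

Backtracking the LCS table gives one alignment: y (A2,B2) → k (A3,B7) → o (A8,B8) → b (A11,B9).
So the longest common subsequence has length 4.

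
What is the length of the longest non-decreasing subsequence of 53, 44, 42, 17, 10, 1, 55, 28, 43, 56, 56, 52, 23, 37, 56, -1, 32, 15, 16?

6

Let dp[i] be the longest non-decreasing subsequence ending at position i. Then dp = [1, 1, 1, 1, 1, 1, 2, 2, 3, 4, 5, 4, 2, 3, 6, 1, 3, 2, 3].
The maximum is 6; one witness is 17, 28, 43, 56, 56, 56 at positions 4,8,9,10,11,15.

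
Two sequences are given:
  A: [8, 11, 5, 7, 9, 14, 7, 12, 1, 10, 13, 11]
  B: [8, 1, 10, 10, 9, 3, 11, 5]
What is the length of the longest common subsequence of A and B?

A longest common subsequence is 8, 1, 10, 11 (length 4); the LCS DP confirms no longer common subsequence exists.

4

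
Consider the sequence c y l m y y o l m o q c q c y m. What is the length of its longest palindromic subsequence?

Using dp[i][j] = 2 + dp[i+1][j−1] if the ends match, else max(dp[i+1][j], dp[i][j−1]):
dp[1][16] = 7. A witness is mycqcym at positions 4,5,12,13,14,15,16.

7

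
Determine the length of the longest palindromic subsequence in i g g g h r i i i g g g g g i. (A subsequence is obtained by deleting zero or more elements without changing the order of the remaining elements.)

11

One longest palindromic subsequence is igggiiigggi (positions 1,2,3,4,7,8,9,12,13,14,15); it reads the same forward and backward, and the interval DP gives dp[1][15] = 11.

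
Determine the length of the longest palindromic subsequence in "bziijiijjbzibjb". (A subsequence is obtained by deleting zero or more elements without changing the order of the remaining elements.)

Using dp[i][j] = 2 + dp[i+1][j−1] if the ends match, else max(dp[i+1][j], dp[i][j−1]):
dp[1][15] = 9. A witness is bziijiizb at positions 1,2,3,4,5,6,7,11,15.

9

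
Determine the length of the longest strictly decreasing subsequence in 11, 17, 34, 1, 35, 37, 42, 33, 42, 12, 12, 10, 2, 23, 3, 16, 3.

5

Let dp[i] be the longest decreasing subsequence ending at position i. Then dp = [1, 1, 1, 2, 1, 1, 1, 2, 1, 3, 3, 4, 5, 3, 5, 4, 5].
The maximum is 5; one witness is 34, 33, 12, 10, 2 at positions 3,8,10,12,13.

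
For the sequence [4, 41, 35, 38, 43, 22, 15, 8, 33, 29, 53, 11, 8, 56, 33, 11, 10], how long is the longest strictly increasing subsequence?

6

Let dp[i] be the longest increasing subsequence ending at position i. Then dp = [1, 2, 2, 3, 4, 2, 2, 2, 3, 3, 5, 3, 2, 6, 4, 3, 3].
The maximum is 6; one witness is 4, 35, 38, 43, 53, 56 at positions 1,3,4,5,11,14.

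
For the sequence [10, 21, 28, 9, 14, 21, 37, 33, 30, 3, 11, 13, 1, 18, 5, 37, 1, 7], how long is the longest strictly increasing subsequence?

One longest increasing subsequence is 10, 21, 28, 33, 37 (positions 1,2,3,8,16), of length 5; no longer one exists.

5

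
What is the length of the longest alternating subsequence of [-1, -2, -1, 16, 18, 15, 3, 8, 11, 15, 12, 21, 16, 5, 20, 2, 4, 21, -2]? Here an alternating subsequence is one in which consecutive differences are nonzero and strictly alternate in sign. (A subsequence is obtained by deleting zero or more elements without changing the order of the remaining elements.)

A longest alternating subsequence is -1, -2, 16, 3, 15, 12, 21, 16, 20, 2, 4, -2 (positions 1,2,4,7,10,11,12,13,15,16,17,19); its 11 consecutive differences strictly alternate in sign, and length 12 is optimal.

12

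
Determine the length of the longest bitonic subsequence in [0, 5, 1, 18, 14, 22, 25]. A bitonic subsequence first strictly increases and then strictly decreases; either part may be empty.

5

Let inc[i] be the LIS ending at i and dec[i] the longest strictly decreasing subsequence starting at i. inc = [1, 2, 2, 3, 3, 4, 5], dec = [1, 2, 1, 2, 1, 1, 1].
max_i inc[i]+dec[i]−1 = 5, with one witness 0, 5, 18, 22, 25.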